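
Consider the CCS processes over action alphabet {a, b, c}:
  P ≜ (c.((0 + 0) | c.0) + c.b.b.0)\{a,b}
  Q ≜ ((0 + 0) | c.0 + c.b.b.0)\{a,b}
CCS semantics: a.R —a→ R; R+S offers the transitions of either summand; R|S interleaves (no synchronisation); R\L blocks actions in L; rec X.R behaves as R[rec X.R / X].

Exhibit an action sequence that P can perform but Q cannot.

cc

P's transition system — 4 states:
  m0 = (c.((0 + 0) | c.0) + c.b.b.0)\{a,b} → —c→ m1, —c→ m2
  m1 = ((0 + 0) | c.0)\{a,b} → —c→ m3
  m2 = (b.b.0)\{a,b} → ∅
  m3 = ((0 + 0) | 0)\{a,b} → ∅
Q's transition system — 3 states:
  n0 = ((0 + 0) | c.0 + c.b.b.0)\{a,b} → —c→ n1, —c→ n2
  n1 = ((0 + 0) | 0)\{a,b} → ∅
  n2 = (b.b.0)\{a,b} → ∅
Trace ⟨cc⟩ through P, begin at {m0}:
  [1] c ⇒ {m1, m2}
  [2] c ⇒ {m3}
  — P admits the full trace.
Trace ⟨cc⟩ through Q, begin at {n0}:
  [1] c ⇒ {n1, n2}
  [2] c ⇒ ∅ (Q stuck)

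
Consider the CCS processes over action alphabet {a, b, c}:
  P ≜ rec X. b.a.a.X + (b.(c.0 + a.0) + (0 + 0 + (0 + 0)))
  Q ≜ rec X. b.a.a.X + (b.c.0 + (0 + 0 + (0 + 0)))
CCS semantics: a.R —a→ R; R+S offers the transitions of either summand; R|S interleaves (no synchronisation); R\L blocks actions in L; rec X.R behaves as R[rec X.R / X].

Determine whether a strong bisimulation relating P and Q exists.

Reachable graph of P (5 states):
  p0 = rec X. b.a.a.X + (b.(c.0 + a.0) + (0 + 0 + (0 + 0))) has moves ··b··> p1, ··b··> p2
  p1 = a.a.(rec X. b.a.a.X + (b.(c.0 + a.0) + (0 + 0 + (0 + 0)))) has moves ··a··> p3
  p2 = c.0 + a.0 has moves ··a··> p4, ··c··> p4
  p3 = a.(rec X. b.a.a.X + (b.(c.0 + a.0) + (0 + 0 + (0 + 0)))) has moves ··a··> p0
  p4 = 0 has moves (no moves)
Reachable graph of Q (5 states):
  q0 = rec X. b.a.a.X + (b.c.0 + (0 + 0 + (0 + 0))) has moves ··b··> q1, ··b··> q2
  q1 = a.a.(rec X. b.a.a.X + (b.c.0 + (0 + 0 + (0 + 0)))) has moves ··a··> q3
  q2 = c.0 has moves ··c··> q4
  q3 = a.(rec X. b.a.a.X + (b.c.0 + (0 + 0 + (0 + 0)))) has moves ··a··> q0
  q4 = 0 has moves (no moves)
Coarsest stable partition (strong bisimilarity classes):
  B0 = {p0}
  B1 = {p2}
  B2 = {p4, q4}
  B3 = {p1}
  B4 = {p3}
  B5 = {q0}
  B6 = {q2}
  B7 = {q1}
  B8 = {q3}
p0 ∈ B0, q0 ∈ B5 → different blocks

NO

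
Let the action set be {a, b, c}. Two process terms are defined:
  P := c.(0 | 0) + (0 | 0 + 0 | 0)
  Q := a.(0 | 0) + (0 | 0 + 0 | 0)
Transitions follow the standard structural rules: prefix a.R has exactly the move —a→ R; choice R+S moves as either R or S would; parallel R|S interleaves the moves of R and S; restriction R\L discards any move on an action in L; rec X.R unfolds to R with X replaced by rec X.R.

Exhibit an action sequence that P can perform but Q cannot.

c

LTS(P): 2 reachable states
  p0 = c.(0 | 0) + (0 | 0 + 0 | 0) :: -c-> p1
  p1 = 0 | 0 :: deadlocked
LTS(Q): 2 reachable states
  q0 = a.(0 | 0) + (0 | 0 + 0 | 0) :: -a-> q1
  q1 = 0 | 0 :: deadlocked
Executing c from P (initial set {p0}):
  step 1 (c): {p1}
  P completes σ.
Executing c from Q (initial set {q0}):
  step 1 (c): no successor for Q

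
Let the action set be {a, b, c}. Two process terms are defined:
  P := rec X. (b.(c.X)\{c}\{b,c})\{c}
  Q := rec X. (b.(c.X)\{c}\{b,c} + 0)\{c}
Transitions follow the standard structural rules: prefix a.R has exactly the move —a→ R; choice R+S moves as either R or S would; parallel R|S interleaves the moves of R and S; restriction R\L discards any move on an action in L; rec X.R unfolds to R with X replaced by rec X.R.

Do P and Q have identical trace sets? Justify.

P's transition system — 2 states:
  m0 = rec X. (b.(c.X)\{c}\{b,c})\{c} → ··b··> m1
  m1 = (c.(rec X. (b.(c.X)\{c}\{b,c})\{c}))\{c}\{b,c}\{c} → ·
Q's transition system — 2 states:
  n0 = rec X. (b.(c.X)\{c}\{b,c} + 0)\{c} → ··b··> n1
  n1 = (c.(rec X. (b.(c.X)\{c}\{b,c} + 0)\{c}))\{c}\{b,c}\{c} → ·
Coarsest stable partition (strong bisimilarity classes):
  B0 = {m0, n0}
  B1 = {m1, n1}
m0 ∈ B0, n0 ∈ B0 → same block
Bisimilar ⇒ trace-equivalent.

traces(P) = traces(Q)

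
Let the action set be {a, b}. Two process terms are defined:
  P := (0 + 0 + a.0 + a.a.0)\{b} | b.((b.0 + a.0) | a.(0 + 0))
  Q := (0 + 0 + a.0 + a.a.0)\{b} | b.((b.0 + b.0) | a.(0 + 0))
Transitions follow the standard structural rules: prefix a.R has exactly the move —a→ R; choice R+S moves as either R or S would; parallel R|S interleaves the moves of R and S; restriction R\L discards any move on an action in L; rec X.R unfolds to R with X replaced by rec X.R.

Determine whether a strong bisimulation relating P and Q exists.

not bisimilar

Reachable graph of P (15 states):
  u0 = (0 + 0 + a.0 + a.a.0)\{b} | b.((b.0 + a.0) | a.(0 + 0)) has moves —a→ u1, —a→ u2, —b→ u3
  u1 = (a.0)\{b} | b.((b.0 + a.0) | a.(0 + 0)) has moves —a→ u2, —b→ u4
  u2 = 0\{b} | b.((b.0 + a.0) | a.(0 + 0)) has moves —b→ u5
  u3 = (0 + 0 + a.0 + a.a.0)\{b} | ((b.0 + a.0) | a.(0 + 0)) has moves —a→ u4, —a→ u5, —a→ u6, —a→ u7, —b→ u7
  u4 = (a.0)\{b} | ((b.0 + a.0) | a.(0 + 0)) has moves —a→ u5, —a→ u8, —a→ u9, —b→ u9
  u5 = 0\{b} | ((b.0 + a.0) | a.(0 + 0)) has moves —a→ u10, —a→ u11, —b→ u11
  u6 = (0 + 0 + a.0 + a.a.0)\{b} | ((b.0 + a.0) | (0 + 0)) has moves —a→ u10, —a→ u12, —a→ u8, —b→ u12
  u7 = (0 + 0 + a.0 + a.a.0)\{b} | (0 | a.(0 + 0)) has moves —a→ u11, —a→ u12, —a→ u9
  u8 = (a.0)\{b} | ((b.0 + a.0) | (0 + 0)) has moves —a→ u10, —a→ u13, —b→ u13
  u9 = (a.0)\{b} | (0 | a.(0 + 0)) has moves —a→ u11, —a→ u13
  u10 = 0\{b} | ((b.0 + a.0) | (0 + 0)) has moves —a→ u14, —b→ u14
  u11 = 0\{b} | (0 | a.(0 + 0)) has moves —a→ u14
  u12 = (0 + 0 + a.0 + a.a.0)\{b} | (0 | (0 + 0)) has moves —a→ u13, —a→ u14
  u13 = (a.0)\{b} | (0 | (0 + 0)) has moves —a→ u14
  u14 = 0\{b} | (0 | (0 + 0)) has moves stopped
Reachable graph of Q (15 states):
  v0 = (0 + 0 + a.0 + a.a.0)\{b} | b.((b.0 + b.0) | a.(0 + 0)) has moves —a→ v1, —a→ v2, —b→ v3
  v1 = (a.0)\{b} | b.((b.0 + b.0) | a.(0 + 0)) has moves —a→ v2, —b→ v4
  v2 = 0\{b} | b.((b.0 + b.0) | a.(0 + 0)) has moves —b→ v5
  v3 = (0 + 0 + a.0 + a.a.0)\{b} | ((b.0 + b.0) | a.(0 + 0)) has moves —a→ v4, —a→ v5, —a→ v6, —b→ v7
  v4 = (a.0)\{b} | ((b.0 + b.0) | a.(0 + 0)) has moves —a→ v5, —a→ v8, —b→ v9
  v5 = 0\{b} | ((b.0 + b.0) | a.(0 + 0)) has moves —a→ v10, —b→ v11
  v6 = (0 + 0 + a.0 + a.a.0)\{b} | ((b.0 + b.0) | (0 + 0)) has moves —a→ v10, —a→ v8, —b→ v12
  v7 = (0 + 0 + a.0 + a.a.0)\{b} | (0 | a.(0 + 0)) has moves —a→ v11, —a→ v12, —a→ v9
  v8 = (a.0)\{b} | ((b.0 + b.0) | (0 + 0)) has moves —a→ v10, —b→ v13
  v9 = (a.0)\{b} | (0 | a.(0 + 0)) has moves —a→ v11, —a→ v13
  v10 = 0\{b} | ((b.0 + b.0) | (0 + 0)) has moves —b→ v14
  v11 = 0\{b} | (0 | a.(0 + 0)) has moves —a→ v14
  v12 = (0 + 0 + a.0 + a.a.0)\{b} | (0 | (0 + 0)) has moves —a→ v13, —a→ v14
  v13 = (a.0)\{b} | (0 | (0 + 0)) has moves —a→ v14
  v14 = 0\{b} | (0 | (0 + 0)) has moves stopped
Coarsest stable partition (strong bisimilarity classes):
  B0 = {u0}
  B1 = {u3}
  B2 = {u4}
  B3 = {u5, u8}
  B4 = {u11, u13, v11, v13}
  B5 = {u14, v14}
  B6 = {u10}
  B7 = {u9, v9}
  B8 = {u7, v7}
  B9 = {u12, v12}
  B10 = {u6}
  B11 = {u2}
  B12 = {u1}
  B13 = {v0}
  B14 = {v2}
  B15 = {v5, v8}
  B16 = {v10}
  B17 = {v3}
  B18 = {v6}
  B19 = {v4}
  B20 = {v1}
u0 ∈ B0, v0 ∈ B13 → different blocks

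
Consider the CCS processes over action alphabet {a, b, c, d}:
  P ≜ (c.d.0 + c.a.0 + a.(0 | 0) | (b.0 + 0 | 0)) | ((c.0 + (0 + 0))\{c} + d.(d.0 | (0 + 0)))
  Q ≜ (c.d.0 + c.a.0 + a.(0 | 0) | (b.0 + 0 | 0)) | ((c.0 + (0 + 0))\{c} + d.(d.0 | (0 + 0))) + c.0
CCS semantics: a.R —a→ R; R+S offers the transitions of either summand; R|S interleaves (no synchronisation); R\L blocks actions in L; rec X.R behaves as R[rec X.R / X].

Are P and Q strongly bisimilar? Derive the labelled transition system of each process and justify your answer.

P's transition system — 21 states:
  m0 = (c.d.0 + c.a.0 + a.(0 | 0) | (b.0 + 0 | 0)) | ((c.0 + (0 + 0))\{c} + d.(d.0 | (0 + 0))) ⊢ --a--▸ m1, --b--▸ m2, --c--▸ m3, --c--▸ m4, --d--▸ m5
  m1 = 0 | 0 | (b.0 + 0 | 0) | ((c.0 + (0 + 0))\{c} + d.(d.0 | (0 + 0))) ⊢ --b--▸ m6, --d--▸ m7
  m2 = a.(0 | 0) | 0 | ((c.0 + (0 + 0))\{c} + d.(d.0 | (0 + 0))) ⊢ --a--▸ m6, --d--▸ m8
  m3 = a.0 | ((c.0 + (0 + 0))\{c} + d.(d.0 | (0 + 0))) ⊢ --a--▸ m9, --d--▸ m10
  m4 = d.0 | ((c.0 + (0 + 0))\{c} + d.(d.0 | (0 + 0))) ⊢ --d--▸ m11, --d--▸ m9
  m5 = (c.d.0 + c.a.0 + a.(0 | 0) | (b.0 + 0 | 0)) | (d.0 | (0 + 0)) ⊢ --a--▸ m7, --b--▸ m8, --c--▸ m10, --c--▸ m11, --d--▸ m12
  m6 = 0 | 0 | 0 | ((c.0 + (0 + 0))\{c} + d.(d.0 | (0 + 0))) ⊢ --d--▸ m13
  m7 = 0 | 0 | (b.0 + 0 | 0) | (d.0 | (0 + 0)) ⊢ --b--▸ m13, --d--▸ m14
  m8 = a.(0 | 0) | 0 | (d.0 | (0 + 0)) ⊢ --a--▸ m13, --d--▸ m15
  m9 = 0 | ((c.0 + (0 + 0))\{c} + d.(d.0 | (0 + 0))) ⊢ --d--▸ m16
  m10 = a.0 | (d.0 | (0 + 0)) ⊢ --a--▸ m16, --d--▸ m17
  m11 = d.0 | (d.0 | (0 + 0)) ⊢ --d--▸ m16, --d--▸ m18
  m12 = (c.d.0 + c.a.0 + a.(0 | 0) | (b.0 + 0 | 0)) | (0 | (0 + 0)) ⊢ --a--▸ m14, --b--▸ m15, --c--▸ m17, --c--▸ m18
  m13 = 0 | 0 | 0 | (d.0 | (0 + 0)) ⊢ --d--▸ m19
  m14 = 0 | 0 | (b.0 + 0 | 0) | (0 | (0 + 0)) ⊢ --b--▸ m19
  m15 = a.(0 | 0) | 0 | (0 | (0 + 0)) ⊢ --a--▸ m19
  m16 = 0 | (d.0 | (0 + 0)) ⊢ --d--▸ m20
  m17 = a.0 | (0 | (0 + 0)) ⊢ --a--▸ m20
  m18 = d.0 | (0 | (0 + 0)) ⊢ --d--▸ m20
  m19 = 0 | 0 | 0 | (0 | (0 + 0)) ⊢ (no moves)
  m20 = 0 | (0 | (0 + 0)) ⊢ (no moves)
Q's transition system — 22 states:
  n0 = (c.d.0 + c.a.0 + a.(0 | 0) | (b.0 + 0 | 0)) | ((c.0 + (0 + 0))\{c} + d.(d.0 | (0 + 0))) + c.0 ⊢ --a--▸ n1, --b--▸ n2, --c--▸ n3, --c--▸ n4, --c--▸ n5, --d--▸ n6
  n1 = 0 | 0 | (b.0 + 0 | 0) | ((c.0 + (0 + 0))\{c} + d.(d.0 | (0 + 0))) ⊢ --b--▸ n7, --d--▸ n8
  n2 = a.(0 | 0) | 0 | ((c.0 + (0 + 0))\{c} + d.(d.0 | (0 + 0))) ⊢ --a--▸ n7, --d--▸ n9
  n3 = 0 ⊢ (no moves)
  n4 = a.0 | ((c.0 + (0 + 0))\{c} + d.(d.0 | (0 + 0))) ⊢ --a--▸ n10, --d--▸ n11
  n5 = d.0 | ((c.0 + (0 + 0))\{c} + d.(d.0 | (0 + 0))) ⊢ --d--▸ n10, --d--▸ n12
  n6 = (c.d.0 + c.a.0 + a.(0 | 0) | (b.0 + 0 | 0)) | (d.0 | (0 + 0)) ⊢ --a--▸ n8, --b--▸ n9, --c--▸ n11, --c--▸ n12, --d--▸ n13
  n7 = 0 | 0 | 0 | ((c.0 + (0 + 0))\{c} + d.(d.0 | (0 + 0))) ⊢ --d--▸ n14
  n8 = 0 | 0 | (b.0 + 0 | 0) | (d.0 | (0 + 0)) ⊢ --b--▸ n14, --d--▸ n15
  n9 = a.(0 | 0) | 0 | (d.0 | (0 + 0)) ⊢ --a--▸ n14, --d--▸ n16
  n10 = 0 | ((c.0 + (0 + 0))\{c} + d.(d.0 | (0 + 0))) ⊢ --d--▸ n17
  n11 = a.0 | (d.0 | (0 + 0)) ⊢ --a--▸ n17, --d--▸ n18
  n12 = d.0 | (d.0 | (0 + 0)) ⊢ --d--▸ n17, --d--▸ n19
  n13 = (c.d.0 + c.a.0 + a.(0 | 0) | (b.0 + 0 | 0)) | (0 | (0 + 0)) ⊢ --a--▸ n15, --b--▸ n16, --c--▸ n18, --c--▸ n19
  n14 = 0 | 0 | 0 | (d.0 | (0 + 0)) ⊢ --d--▸ n20
  n15 = 0 | 0 | (b.0 + 0 | 0) | (0 | (0 + 0)) ⊢ --b--▸ n20
  n16 = a.(0 | 0) | 0 | (0 | (0 + 0)) ⊢ --a--▸ n20
  n17 = 0 | (d.0 | (0 + 0)) ⊢ --d--▸ n21
  n18 = a.0 | (0 | (0 + 0)) ⊢ --a--▸ n21
  n19 = d.0 | (0 | (0 + 0)) ⊢ --d--▸ n21
  n20 = 0 | 0 | 0 | (0 | (0 + 0)) ⊢ (no moves)
  n21 = 0 | (0 | (0 + 0)) ⊢ (no moves)
Bisimilarity quotient blocks:
  B0 = {m0}
  B1 = {m2, m3, n2, n4}
  B2 = {m10, m8, n11, n9}
  B3 = {m13, m16, m18, n14, n17, n19}
  B4 = {m19, m20, n20, n21, n3}
  B5 = {m15, m17, n16, n18}
  B6 = {m11, m6, m9, n10, n12, n7}
  B7 = {m5, n6}
  B8 = {m12, n13}
  B9 = {m14, n15}
  B10 = {m7, n8}
  B11 = {m1, n1}
  B12 = {m4, n5}
  B13 = {n0}
m0 ∈ B0, n0 ∈ B13 → different blocks

NO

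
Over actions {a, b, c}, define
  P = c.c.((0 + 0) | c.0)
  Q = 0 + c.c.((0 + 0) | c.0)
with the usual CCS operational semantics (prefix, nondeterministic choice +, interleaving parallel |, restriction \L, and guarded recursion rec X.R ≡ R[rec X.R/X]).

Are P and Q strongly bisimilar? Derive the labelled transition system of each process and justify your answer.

bisimilar

Reachable graph of P (4 states):
  u0 = c.c.((0 + 0) | c.0) | --c--▸ u1
  u1 = c.((0 + 0) | c.0) | --c--▸ u2
  u2 = (0 + 0) | c.0 | --c--▸ u3
  u3 = (0 + 0) | 0 | stopped
Reachable graph of Q (4 states):
  v0 = 0 + c.c.((0 + 0) | c.0) | --c--▸ v1
  v1 = c.((0 + 0) | c.0) | --c--▸ v2
  v2 = (0 + 0) | c.0 | --c--▸ v3
  v3 = (0 + 0) | 0 | stopped
Partition-refinement fixed point:
  B0 = {u0, v0}
  B1 = {u1, v1}
  B2 = {u2, v2}
  B3 = {u3, v3}
u0 ∈ B0, v0 ∈ B0 → same block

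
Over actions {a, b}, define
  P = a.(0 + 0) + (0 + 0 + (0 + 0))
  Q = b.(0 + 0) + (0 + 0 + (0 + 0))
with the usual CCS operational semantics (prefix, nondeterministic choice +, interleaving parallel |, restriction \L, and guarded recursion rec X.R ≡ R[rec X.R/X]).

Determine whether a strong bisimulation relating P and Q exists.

NO

LTS(P): 2 reachable states
  s0 = a.(0 + 0) + (0 + 0 + (0 + 0)) | --a--▸ s1
  s1 = 0 + 0 | deadlocked
LTS(Q): 2 reachable states
  t0 = b.(0 + 0) + (0 + 0 + (0 + 0)) | --b--▸ t1
  t1 = 0 + 0 | deadlocked
Coarsest stable partition (strong bisimilarity classes):
  B0 = {s0}
  B1 = {s1, t1}
  B2 = {t0}
s0 ∈ B0, t0 ∈ B2 → different blocks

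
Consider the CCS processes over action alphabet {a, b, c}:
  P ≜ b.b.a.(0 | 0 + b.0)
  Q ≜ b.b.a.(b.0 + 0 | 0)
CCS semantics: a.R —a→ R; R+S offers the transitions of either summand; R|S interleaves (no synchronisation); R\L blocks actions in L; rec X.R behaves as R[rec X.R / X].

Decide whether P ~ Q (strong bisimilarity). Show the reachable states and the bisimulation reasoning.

LTS(P): 5 reachable states
  p0 = b.b.a.(0 | 0 + b.0) has moves =b=> p1
  p1 = b.a.(0 | 0 + b.0) has moves =b=> p2
  p2 = a.(0 | 0 + b.0) has moves =a=> p3
  p3 = 0 | 0 + b.0 has moves =b=> p4
  p4 = 0 has moves (no moves)
LTS(Q): 5 reachable states
  q0 = b.b.a.(b.0 + 0 | 0) has moves =b=> q1
  q1 = b.a.(b.0 + 0 | 0) has moves =b=> q2
  q2 = a.(b.0 + 0 | 0) has moves =a=> q3
  q3 = b.0 + 0 | 0 has moves =b=> q4
  q4 = 0 has moves (no moves)
Bisimilarity quotient blocks:
  B0 = {p0, q0}
  B1 = {p1, q1}
  B2 = {p2, q2}
  B3 = {p3, q3}
  B4 = {p4, q4}
p0 ∈ B0, q0 ∈ B0 → same block

YES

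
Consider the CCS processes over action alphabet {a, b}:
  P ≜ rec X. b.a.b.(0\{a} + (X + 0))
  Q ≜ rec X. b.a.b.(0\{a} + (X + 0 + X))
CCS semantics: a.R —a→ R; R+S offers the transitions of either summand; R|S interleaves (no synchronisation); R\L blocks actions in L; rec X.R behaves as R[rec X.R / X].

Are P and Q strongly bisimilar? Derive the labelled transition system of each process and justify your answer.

Reachable graph of P (4 states):
  u0 = rec X. b.a.b.(0\{a} + (X + 0)) → —b→ u1
  u1 = a.b.(0\{a} + ((rec X. b.a.b.(0\{a} + (X + 0))) + 0)) → —a→ u2
  u2 = b.(0\{a} + ((rec X. b.a.b.(0\{a} + (X + 0))) + 0)) → —b→ u3
  u3 = 0\{a} + ((rec X. b.a.b.(0\{a} + (X + 0))) + 0) → —b→ u1
Reachable graph of Q (4 states):
  v0 = rec X. b.a.b.(0\{a} + (X + 0 + X)) → —b→ v1
  v1 = a.b.(0\{a} + ((rec X. b.a.b.(0\{a} + (X + 0 + X))) + 0 + (rec X. b.a.b.(0\{a} + (X + 0 + X))))) → —a→ v2
  v2 = b.(0\{a} + ((rec X. b.a.b.(0\{a} + (X + 0 + X))) + 0 + (rec X. b.a.b.(0\{a} + (X + 0 + X))))) → —b→ v3
  v3 = 0\{a} + ((rec X. b.a.b.(0\{a} + (X + 0 + X))) + 0 + (rec X. b.a.b.(0\{a} + (X + 0 + X)))) → —b→ v1
Bisimilarity quotient blocks:
  B0 = {u0, u3, v0, v3}
  B1 = {u1, v1}
  B2 = {u2, v2}
u0 ∈ B0, v0 ∈ B0 → same block

P ~ Q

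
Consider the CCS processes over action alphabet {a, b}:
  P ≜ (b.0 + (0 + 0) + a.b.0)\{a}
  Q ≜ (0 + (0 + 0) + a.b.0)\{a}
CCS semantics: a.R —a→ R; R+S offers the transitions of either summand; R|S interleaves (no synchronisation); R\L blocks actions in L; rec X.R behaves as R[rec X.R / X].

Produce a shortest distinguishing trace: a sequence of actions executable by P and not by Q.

Reachable graph of P (2 states):
  p0 = (b.0 + (0 + 0) + a.b.0)\{a} :: --b--▸ p1
  p1 = 0\{a} :: deadlocked
Reachable graph of Q (1 states):
  q0 = (0 + (0 + 0) + a.b.0)\{a} :: deadlocked
Executing b from P (initial set {p0}):
  step 1 (b): {p1}
  ✓ P
Executing b from Q (initial set {q0}):
  step 1 (b): no successor for Q

b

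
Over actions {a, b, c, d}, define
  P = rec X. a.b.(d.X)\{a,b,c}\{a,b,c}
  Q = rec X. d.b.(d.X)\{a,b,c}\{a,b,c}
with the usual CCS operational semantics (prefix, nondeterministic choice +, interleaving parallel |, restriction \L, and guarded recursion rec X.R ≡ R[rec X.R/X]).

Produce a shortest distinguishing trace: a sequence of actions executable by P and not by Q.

P's transition system — 4 states:
  p0 = rec X. a.b.(d.X)\{a,b,c}\{a,b,c} has moves --a--▸ p1
  p1 = b.(d.(rec X. a.b.(d.X)\{a,b,c}\{a,b,c}))\{a,b,c}\{a,b,c} has moves --b--▸ p2
  p2 = (d.(rec X. a.b.(d.X)\{a,b,c}\{a,b,c}))\{a,b,c}\{a,b,c} has moves --d--▸ p3
  p3 = (rec X. a.b.(d.X)\{a,b,c}\{a,b,c})\{a,b,c}\{a,b,c} has moves ·
Q's transition system — 5 states:
  q0 = rec X. d.b.(d.X)\{a,b,c}\{a,b,c} has moves --d--▸ q1
  q1 = b.(d.(rec X. d.b.(d.X)\{a,b,c}\{a,b,c}))\{a,b,c}\{a,b,c} has moves --b--▸ q2
  q2 = (d.(rec X. d.b.(d.X)\{a,b,c}\{a,b,c}))\{a,b,c}\{a,b,c} has moves --d--▸ q3
  q3 = (rec X. d.b.(d.X)\{a,b,c}\{a,b,c})\{a,b,c}\{a,b,c} has moves --d--▸ q4
  q4 = (b.(d.(rec X. d.b.(d.X)\{a,b,c}\{a,b,c}))\{a,b,c}\{a,b,c})\{a,b,c}\{a,b,c} has moves ·
Trace ⟨a⟩ through P, begin at {p0}:
  [1] a ⇒ {p1}
  ✓ P
Trace ⟨a⟩ through Q, begin at {q0}:
  [1] a ⇒ ∅ (Q stuck)

a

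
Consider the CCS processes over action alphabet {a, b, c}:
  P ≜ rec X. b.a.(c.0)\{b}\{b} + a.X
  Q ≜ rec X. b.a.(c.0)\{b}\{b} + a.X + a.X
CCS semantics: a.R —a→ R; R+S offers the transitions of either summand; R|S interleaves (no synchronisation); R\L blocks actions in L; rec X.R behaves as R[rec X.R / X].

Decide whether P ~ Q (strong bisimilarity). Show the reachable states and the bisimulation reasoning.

YES

P's transition system — 4 states:
  p0 = rec X. b.a.(c.0)\{b}\{b} + a.X has moves =a=> p0, =b=> p1
  p1 = a.(c.0)\{b}\{b} has moves =a=> p2
  p2 = (c.0)\{b}\{b} has moves =c=> p3
  p3 = 0\{b}\{b} has moves deadlocked
Q's transition system — 4 states:
  q0 = rec X. b.a.(c.0)\{b}\{b} + a.X + a.X has moves =a=> q0, =b=> q1
  q1 = a.(c.0)\{b}\{b} has moves =a=> q2
  q2 = (c.0)\{b}\{b} has moves =c=> q3
  q3 = 0\{b}\{b} has moves deadlocked
Bisimilarity quotient blocks:
  B0 = {p0, q0}
  B1 = {p1, q1}
  B2 = {p2, q2}
  B3 = {p3, q3}
p0 ∈ B0, q0 ∈ B0 → same block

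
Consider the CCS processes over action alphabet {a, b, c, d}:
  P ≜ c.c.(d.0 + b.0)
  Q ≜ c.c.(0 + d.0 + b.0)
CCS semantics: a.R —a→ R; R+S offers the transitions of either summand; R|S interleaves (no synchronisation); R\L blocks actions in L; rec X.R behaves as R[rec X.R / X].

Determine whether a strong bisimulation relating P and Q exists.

YES

P's transition system — 4 states:
  s0 = c.c.(d.0 + b.0) ⊢ =c=> s1
  s1 = c.(d.0 + b.0) ⊢ =c=> s2
  s2 = d.0 + b.0 ⊢ =b=> s3, =d=> s3
  s3 = 0 ⊢ stopped
Q's transition system — 4 states:
  t0 = c.c.(0 + d.0 + b.0) ⊢ =c=> t1
  t1 = c.(0 + d.0 + b.0) ⊢ =c=> t2
  t2 = 0 + d.0 + b.0 ⊢ =b=> t3, =d=> t3
  t3 = 0 ⊢ stopped
Bisimilarity quotient blocks:
  B0 = {s0, t0}
  B1 = {s1, t1}
  B2 = {s2, t2}
  B3 = {s3, t3}
s0 ∈ B0, t0 ∈ B0 → same block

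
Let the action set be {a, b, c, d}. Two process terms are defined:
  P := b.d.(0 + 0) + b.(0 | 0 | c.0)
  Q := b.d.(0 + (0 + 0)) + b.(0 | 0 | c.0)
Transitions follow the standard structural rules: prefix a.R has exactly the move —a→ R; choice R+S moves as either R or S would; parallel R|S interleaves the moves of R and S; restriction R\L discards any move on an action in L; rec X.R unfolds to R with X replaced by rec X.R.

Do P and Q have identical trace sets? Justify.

P's transition system — 5 states:
  u0 = b.d.(0 + 0) + b.(0 | 0 | c.0) has moves -b-> u1, -b-> u2
  u1 = 0 | 0 | c.0 has moves -c-> u3
  u2 = d.(0 + 0) has moves -d-> u4
  u3 = 0 | 0 | 0 has moves deadlocked
  u4 = 0 + 0 has moves deadlocked
Q's transition system — 5 states:
  v0 = b.d.(0 + (0 + 0)) + b.(0 | 0 | c.0) has moves -b-> v1, -b-> v2
  v1 = 0 | 0 | c.0 has moves -c-> v3
  v2 = d.(0 + (0 + 0)) has moves -d-> v4
  v3 = 0 | 0 | 0 has moves deadlocked
  v4 = 0 + (0 + 0) has moves deadlocked
Coarsest stable partition (strong bisimilarity classes):
  B0 = {u0, v0}
  B1 = {u1, v1}
  B2 = {u3, u4, v3, v4}
  B3 = {u2, v2}
u0 ∈ B0, v0 ∈ B0 → same block
Bisimilar ⇒ trace-equivalent.

traces(P) = traces(Q)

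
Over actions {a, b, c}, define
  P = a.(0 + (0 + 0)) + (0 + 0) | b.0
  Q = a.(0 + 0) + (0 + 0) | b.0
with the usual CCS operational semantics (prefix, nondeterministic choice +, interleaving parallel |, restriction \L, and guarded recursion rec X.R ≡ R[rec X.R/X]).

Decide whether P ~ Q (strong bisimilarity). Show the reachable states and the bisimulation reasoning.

P's transition system — 3 states:
  s0 = a.(0 + (0 + 0)) + (0 + 0) | b.0 → --a--▸ s1, --b--▸ s2
  s1 = 0 + (0 + 0) → stopped
  s2 = (0 + 0) | 0 → stopped
Q's transition system — 3 states:
  t0 = a.(0 + 0) + (0 + 0) | b.0 → --a--▸ t1, --b--▸ t2
  t1 = 0 + 0 → stopped
  t2 = (0 + 0) | 0 → stopped
Bisimilarity quotient blocks:
  B0 = {s0, t0}
  B1 = {s1, s2, t1, t2}
s0 ∈ B0, t0 ∈ B0 → same block

P ~ Q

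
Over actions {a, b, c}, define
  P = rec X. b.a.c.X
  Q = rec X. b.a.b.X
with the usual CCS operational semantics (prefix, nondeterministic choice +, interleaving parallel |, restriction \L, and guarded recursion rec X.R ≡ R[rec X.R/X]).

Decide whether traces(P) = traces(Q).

NO — witness ⟨bac⟩

Reachable graph of P (3 states):
  p0 = rec X. b.a.c.X :: --b--▸ p1
  p1 = a.c.(rec X. b.a.c.X) :: --a--▸ p2
  p2 = c.(rec X. b.a.c.X) :: --c--▸ p0
Reachable graph of Q (3 states):
  q0 = rec X. b.a.b.X :: --b--▸ q1
  q1 = a.b.(rec X. b.a.b.X) :: --a--▸ q2
  q2 = b.(rec X. b.a.b.X) :: --b--▸ q0
Run σ = ⟨bac⟩ on P: start {p0}
  [1] b ⇒ {p1}
  [2] a ⇒ {p2}
  [3] c ⇒ {p0}
  ✓ P
Run σ = ⟨bac⟩ on Q: start {q0}
  [1] b ⇒ {q1}
  [2] a ⇒ {q2}
  [3] c ⇒ ∅  — Q cannot continue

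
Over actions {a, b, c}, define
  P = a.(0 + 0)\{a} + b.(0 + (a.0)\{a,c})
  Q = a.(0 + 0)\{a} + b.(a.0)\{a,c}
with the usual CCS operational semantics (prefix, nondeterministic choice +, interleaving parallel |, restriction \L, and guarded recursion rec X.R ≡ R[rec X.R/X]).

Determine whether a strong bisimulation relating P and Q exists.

YES

P's transition system — 3 states:
  s0 = a.(0 + 0)\{a} + b.(0 + (a.0)\{a,c}) :: --a--▸ s1, --b--▸ s2
  s1 = (0 + 0)\{a} :: stopped
  s2 = 0 + (a.0)\{a,c} :: stopped
Q's transition system — 3 states:
  t0 = a.(0 + 0)\{a} + b.(a.0)\{a,c} :: --a--▸ t1, --b--▸ t2
  t1 = (0 + 0)\{a} :: stopped
  t2 = (a.0)\{a,c} :: stopped
Coarsest stable partition (strong bisimilarity classes):
  B0 = {s0, t0}
  B1 = {s1, s2, t1, t2}
s0 ∈ B0, t0 ∈ B0 → same block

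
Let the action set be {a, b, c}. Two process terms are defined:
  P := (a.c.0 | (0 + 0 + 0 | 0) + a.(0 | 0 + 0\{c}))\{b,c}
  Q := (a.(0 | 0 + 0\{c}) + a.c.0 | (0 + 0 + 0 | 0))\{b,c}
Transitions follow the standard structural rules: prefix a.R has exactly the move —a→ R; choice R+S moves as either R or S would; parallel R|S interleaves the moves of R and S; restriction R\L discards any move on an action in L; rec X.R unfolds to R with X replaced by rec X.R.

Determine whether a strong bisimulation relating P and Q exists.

LTS(P): 3 reachable states
  s0 = (a.c.0 | (0 + 0 + 0 | 0) + a.(0 | 0 + 0\{c}))\{b,c} has moves —a→ s1, —a→ s2
  s1 = (0 | 0 + 0\{c})\{b,c} has moves stopped
  s2 = (c.0 | (0 + 0 + 0 | 0))\{b,c} has moves stopped
LTS(Q): 3 reachable states
  t0 = (a.(0 | 0 + 0\{c}) + a.c.0 | (0 + 0 + 0 | 0))\{b,c} has moves —a→ t1, —a→ t2
  t1 = (0 | 0 + 0\{c})\{b,c} has moves stopped
  t2 = (c.0 | (0 + 0 + 0 | 0))\{b,c} has moves stopped
Coarsest stable partition (strong bisimilarity classes):
  B0 = {s0, t0}
  B1 = {s1, s2, t1, t2}
s0 ∈ B0, t0 ∈ B0 → same block

P ~ Q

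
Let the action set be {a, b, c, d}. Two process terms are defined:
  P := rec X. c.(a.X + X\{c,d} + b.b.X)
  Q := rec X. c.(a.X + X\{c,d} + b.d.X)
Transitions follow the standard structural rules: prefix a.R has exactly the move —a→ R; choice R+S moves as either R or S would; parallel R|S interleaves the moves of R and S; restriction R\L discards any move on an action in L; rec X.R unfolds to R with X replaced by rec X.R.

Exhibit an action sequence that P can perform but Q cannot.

cbb

P's transition system — 3 states:
  s0 = rec X. c.(a.X + X\{c,d} + b.b.X) ⊢ ··c··> s1
  s1 = a.(rec X. c.(a.X + X\{c,d} + b.b.X)) + (rec X. c.(a.X + X\{c,d} + b.b.X))\{c,d} + b.b.(rec X. c.(a.X + X\{c,d} + b.b.X)) ⊢ ··a··> s0, ··b··> s2
  s2 = b.(rec X. c.(a.X + X\{c,d} + b.b.X)) ⊢ ··b··> s0
Q's transition system — 3 states:
  t0 = rec X. c.(a.X + X\{c,d} + b.d.X) ⊢ ··c··> t1
  t1 = a.(rec X. c.(a.X + X\{c,d} + b.d.X)) + (rec X. c.(a.X + X\{c,d} + b.d.X))\{c,d} + b.d.(rec X. c.(a.X + X\{c,d} + b.d.X)) ⊢ ··a··> t0, ··b··> t2
  t2 = d.(rec X. c.(a.X + X\{c,d} + b.d.X)) ⊢ ··d··> t0
Executing cbb from P (initial set {s0}):
  step 1 (c): {s1}
  step 2 (b): {s2}
  step 3 (b): {s0}
  P completes σ.
Executing cbb from Q (initial set {t0}):
  step 1 (c): {t1}
  step 2 (b): {t2}
  step 3 (b): no successor for Q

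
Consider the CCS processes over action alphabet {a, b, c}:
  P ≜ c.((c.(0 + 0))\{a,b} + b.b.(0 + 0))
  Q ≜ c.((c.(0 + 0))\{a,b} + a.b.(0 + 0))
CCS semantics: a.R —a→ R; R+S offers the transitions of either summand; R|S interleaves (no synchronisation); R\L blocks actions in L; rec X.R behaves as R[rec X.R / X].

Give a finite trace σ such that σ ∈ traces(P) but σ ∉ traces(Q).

cb

LTS(P): 5 reachable states
  p0 = c.((c.(0 + 0))\{a,b} + b.b.(0 + 0)) has moves --c--▸ p1
  p1 = (c.(0 + 0))\{a,b} + b.b.(0 + 0) has moves --b--▸ p2, --c--▸ p3
  p2 = b.(0 + 0) has moves --b--▸ p4
  p3 = (0 + 0)\{a,b} has moves ∅
  p4 = 0 + 0 has moves ∅
LTS(Q): 5 reachable states
  q0 = c.((c.(0 + 0))\{a,b} + a.b.(0 + 0)) has moves --c--▸ q1
  q1 = (c.(0 + 0))\{a,b} + a.b.(0 + 0) has moves --a--▸ q2, --c--▸ q3
  q2 = b.(0 + 0) has moves --b--▸ q4
  q3 = (0 + 0)\{a,b} has moves ∅
  q4 = 0 + 0 has moves ∅
Trace ⟨cb⟩ through P, begin at {p0}:
  step 1 (c): {p1}
  step 2 (b): {p2}
  — P admits the full trace.
Trace ⟨cb⟩ through Q, begin at {q0}:
  step 1 (c): {q1}
  step 2 (b): no successor for Q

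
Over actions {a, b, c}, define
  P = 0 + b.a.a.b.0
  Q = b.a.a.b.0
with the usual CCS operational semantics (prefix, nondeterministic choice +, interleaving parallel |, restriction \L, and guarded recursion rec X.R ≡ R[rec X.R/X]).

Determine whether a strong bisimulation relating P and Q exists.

bisimilar

P's transition system — 5 states:
  u0 = 0 + b.a.a.b.0 ⊢ --b--▸ u1
  u1 = a.a.b.0 ⊢ --a--▸ u2
  u2 = a.b.0 ⊢ --a--▸ u3
  u3 = b.0 ⊢ --b--▸ u4
  u4 = 0 ⊢ deadlocked
Q's transition system — 5 states:
  v0 = b.a.a.b.0 ⊢ --b--▸ v1
  v1 = a.a.b.0 ⊢ --a--▸ v2
  v2 = a.b.0 ⊢ --a--▸ v3
  v3 = b.0 ⊢ --b--▸ v4
  v4 = 0 ⊢ deadlocked
Partition-refinement fixed point:
  B0 = {u0, v0}
  B1 = {u1, v1}
  B2 = {u2, v2}
  B3 = {u3, v3}
  B4 = {u4, v4}
u0 ∈ B0, v0 ∈ B0 → same block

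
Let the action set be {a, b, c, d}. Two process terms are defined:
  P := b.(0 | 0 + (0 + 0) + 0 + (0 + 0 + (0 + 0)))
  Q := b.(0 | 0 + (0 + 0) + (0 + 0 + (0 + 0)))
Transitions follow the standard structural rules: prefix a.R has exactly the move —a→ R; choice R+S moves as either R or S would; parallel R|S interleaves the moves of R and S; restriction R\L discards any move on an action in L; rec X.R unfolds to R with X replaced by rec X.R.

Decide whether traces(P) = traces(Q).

P's transition system — 2 states:
  s0 = b.(0 | 0 + (0 + 0) + 0 + (0 + 0 + (0 + 0))) :: --b--▸ s1
  s1 = 0 | 0 + (0 + 0) + 0 + (0 + 0 + (0 + 0)) :: stopped
Q's transition system — 2 states:
  t0 = b.(0 | 0 + (0 + 0) + (0 + 0 + (0 + 0))) :: --b--▸ t1
  t1 = 0 | 0 + (0 + 0) + (0 + 0 + (0 + 0)) :: stopped
Partition-refinement fixed point:
  B0 = {s0, t0}
  B1 = {s1, t1}
s0 ∈ B0, t0 ∈ B0 → same block
Bisimilar ⇒ trace-equivalent.

traces(P) = traces(Q)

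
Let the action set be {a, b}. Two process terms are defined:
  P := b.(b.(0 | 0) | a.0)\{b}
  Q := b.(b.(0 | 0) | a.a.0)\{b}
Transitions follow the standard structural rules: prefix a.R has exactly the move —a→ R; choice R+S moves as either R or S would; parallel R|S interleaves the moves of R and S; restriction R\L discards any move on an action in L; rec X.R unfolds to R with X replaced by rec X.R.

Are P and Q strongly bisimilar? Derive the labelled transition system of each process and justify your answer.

LTS(P): 3 reachable states
  m0 = b.(b.(0 | 0) | a.0)\{b} has moves —b→ m1
  m1 = (b.(0 | 0) | a.0)\{b} has moves —a→ m2
  m2 = (b.(0 | 0) | 0)\{b} has moves (no moves)
LTS(Q): 4 reachable states
  n0 = b.(b.(0 | 0) | a.a.0)\{b} has moves —b→ n1
  n1 = (b.(0 | 0) | a.a.0)\{b} has moves —a→ n2
  n2 = (b.(0 | 0) | a.0)\{b} has moves —a→ n3
  n3 = (b.(0 | 0) | 0)\{b} has moves (no moves)
Coarsest stable partition (strong bisimilarity classes):
  B0 = {m0}
  B1 = {m1, n2}
  B2 = {m2, n3}
  B3 = {n0}
  B4 = {n1}
m0 ∈ B0, n0 ∈ B3 → different blocks

NO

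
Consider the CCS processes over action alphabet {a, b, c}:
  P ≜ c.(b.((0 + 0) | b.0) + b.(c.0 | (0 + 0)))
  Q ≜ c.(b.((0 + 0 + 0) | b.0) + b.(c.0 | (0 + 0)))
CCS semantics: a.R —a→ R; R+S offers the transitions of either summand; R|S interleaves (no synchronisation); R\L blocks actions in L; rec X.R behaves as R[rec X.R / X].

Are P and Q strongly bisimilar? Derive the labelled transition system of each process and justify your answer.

P's transition system — 6 states:
  u0 = c.(b.((0 + 0) | b.0) + b.(c.0 | (0 + 0))) :: =c=> u1
  u1 = b.((0 + 0) | b.0) + b.(c.0 | (0 + 0)) :: =b=> u2, =b=> u3
  u2 = (0 + 0) | b.0 :: =b=> u4
  u3 = c.0 | (0 + 0) :: =c=> u5
  u4 = (0 + 0) | 0 :: deadlocked
  u5 = 0 | (0 + 0) :: deadlocked
Q's transition system — 6 states:
  v0 = c.(b.((0 + 0 + 0) | b.0) + b.(c.0 | (0 + 0))) :: =c=> v1
  v1 = b.((0 + 0 + 0) | b.0) + b.(c.0 | (0 + 0)) :: =b=> v2, =b=> v3
  v2 = (0 + 0 + 0) | b.0 :: =b=> v4
  v3 = c.0 | (0 + 0) :: =c=> v5
  v4 = (0 + 0 + 0) | 0 :: deadlocked
  v5 = 0 | (0 + 0) :: deadlocked
Partition-refinement fixed point:
  B0 = {u0, v0}
  B1 = {u1, v1}
  B2 = {u3, v3}
  B3 = {u4, u5, v4, v5}
  B4 = {u2, v2}
u0 ∈ B0, v0 ∈ B0 → same block

YES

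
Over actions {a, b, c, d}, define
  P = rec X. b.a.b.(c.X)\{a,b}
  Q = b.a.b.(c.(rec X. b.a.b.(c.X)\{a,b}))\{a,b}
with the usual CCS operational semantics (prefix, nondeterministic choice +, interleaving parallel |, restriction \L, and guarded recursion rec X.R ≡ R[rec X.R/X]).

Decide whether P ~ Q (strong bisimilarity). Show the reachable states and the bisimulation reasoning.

bisimilar

Reachable graph of P (5 states):
  m0 = rec X. b.a.b.(c.X)\{a,b} ⊢ -b-> m1
  m1 = a.b.(c.(rec X. b.a.b.(c.X)\{a,b}))\{a,b} ⊢ -a-> m2
  m2 = b.(c.(rec X. b.a.b.(c.X)\{a,b}))\{a,b} ⊢ -b-> m3
  m3 = (c.(rec X. b.a.b.(c.X)\{a,b}))\{a,b} ⊢ -c-> m4
  m4 = (rec X. b.a.b.(c.X)\{a,b})\{a,b} ⊢ stopped
Reachable graph of Q (5 states):
  n0 = b.a.b.(c.(rec X. b.a.b.(c.X)\{a,b}))\{a,b} ⊢ -b-> n1
  n1 = a.b.(c.(rec X. b.a.b.(c.X)\{a,b}))\{a,b} ⊢ -a-> n2
  n2 = b.(c.(rec X. b.a.b.(c.X)\{a,b}))\{a,b} ⊢ -b-> n3
  n3 = (c.(rec X. b.a.b.(c.X)\{a,b}))\{a,b} ⊢ -c-> n4
  n4 = (rec X. b.a.b.(c.X)\{a,b})\{a,b} ⊢ stopped
Coarsest stable partition (strong bisimilarity classes):
  B0 = {m0, n0}
  B1 = {m1, n1}
  B2 = {m2, n2}
  B3 = {m3, n3}
  B4 = {m4, n4}
m0 ∈ B0, n0 ∈ B0 → same block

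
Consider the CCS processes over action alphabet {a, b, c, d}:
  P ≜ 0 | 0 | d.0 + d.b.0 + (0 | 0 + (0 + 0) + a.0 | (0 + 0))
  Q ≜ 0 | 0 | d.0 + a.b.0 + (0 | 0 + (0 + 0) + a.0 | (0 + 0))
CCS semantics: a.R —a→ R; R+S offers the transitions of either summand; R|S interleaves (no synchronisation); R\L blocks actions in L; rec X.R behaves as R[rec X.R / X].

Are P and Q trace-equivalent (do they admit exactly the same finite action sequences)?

LTS(P): 5 reachable states
  s0 = 0 | 0 | d.0 + d.b.0 + (0 | 0 + (0 + 0) + a.0 | (0 + 0)) :: ··a··> s1, ··d··> s2, ··d··> s3
  s1 = 0 | (0 + 0) :: stopped
  s2 = 0 | 0 | 0 :: stopped
  s3 = b.0 :: ··b··> s4
  s4 = 0 :: stopped
LTS(Q): 5 reachable states
  t0 = 0 | 0 | d.0 + a.b.0 + (0 | 0 + (0 + 0) + a.0 | (0 + 0)) :: ··a··> t1, ··a··> t2, ··d··> t3
  t1 = 0 | (0 + 0) :: stopped
  t2 = b.0 :: ··b··> t4
  t3 = 0 | 0 | 0 :: stopped
  t4 = 0 :: stopped
Executing db from P (initial set {s0}):
  after d @ step 1: {s2, s3}
  after b @ step 2: {s4}
  ✓ P
Executing db from Q (initial set {t0}):
  after d @ step 1: {t3}
  after b @ step 2: ∅ (Q stuck)

NO — witness ⟨db⟩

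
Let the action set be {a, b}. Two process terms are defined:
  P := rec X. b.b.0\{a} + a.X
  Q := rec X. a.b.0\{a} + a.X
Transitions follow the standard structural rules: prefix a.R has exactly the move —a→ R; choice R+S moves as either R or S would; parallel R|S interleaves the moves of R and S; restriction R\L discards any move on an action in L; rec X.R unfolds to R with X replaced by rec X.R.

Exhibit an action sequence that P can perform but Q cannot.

b

P's transition system — 3 states:
  m0 = rec X. b.b.0\{a} + a.X | -a-> m0, -b-> m1
  m1 = b.0\{a} | -b-> m2
  m2 = 0\{a} | (no moves)
Q's transition system — 3 states:
  n0 = rec X. a.b.0\{a} + a.X | -a-> n0, -a-> n1
  n1 = b.0\{a} | -b-> n2
  n2 = 0\{a} | (no moves)
Run σ = ⟨b⟩ on P: start {m0}
  after b @ step 1: {m1}
  P completes σ.
Run σ = ⟨b⟩ on Q: start {n0}
  after b @ step 1: no successor for Q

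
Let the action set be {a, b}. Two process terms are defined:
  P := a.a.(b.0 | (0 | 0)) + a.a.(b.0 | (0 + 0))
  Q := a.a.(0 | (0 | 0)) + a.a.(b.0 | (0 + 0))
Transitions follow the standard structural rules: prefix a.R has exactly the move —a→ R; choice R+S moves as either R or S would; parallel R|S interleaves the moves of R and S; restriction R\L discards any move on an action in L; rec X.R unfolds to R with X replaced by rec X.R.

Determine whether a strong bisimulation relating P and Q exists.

Reachable graph of P (7 states):
  p0 = a.a.(b.0 | (0 | 0)) + a.a.(b.0 | (0 + 0)) → —a→ p1, —a→ p2
  p1 = a.(b.0 | (0 + 0)) → —a→ p3
  p2 = a.(b.0 | (0 | 0)) → —a→ p4
  p3 = b.0 | (0 + 0) → —b→ p5
  p4 = b.0 | (0 | 0) → —b→ p6
  p5 = 0 | (0 + 0) → ·
  p6 = 0 | (0 | 0) → ·
Reachable graph of Q (6 states):
  q0 = a.a.(0 | (0 | 0)) + a.a.(b.0 | (0 + 0)) → —a→ q1, —a→ q2
  q1 = a.(0 | (0 | 0)) → —a→ q3
  q2 = a.(b.0 | (0 + 0)) → —a→ q4
  q3 = 0 | (0 | 0) → ·
  q4 = b.0 | (0 + 0) → —b→ q5
  q5 = 0 | (0 + 0) → ·
Coarsest stable partition (strong bisimilarity classes):
  B0 = {p0}
  B1 = {p1, p2, q2}
  B2 = {p3, p4, q4}
  B3 = {p5, p6, q3, q5}
  B4 = {q0}
  B5 = {q1}
p0 ∈ B0, q0 ∈ B4 → different blocks

P ≁ Q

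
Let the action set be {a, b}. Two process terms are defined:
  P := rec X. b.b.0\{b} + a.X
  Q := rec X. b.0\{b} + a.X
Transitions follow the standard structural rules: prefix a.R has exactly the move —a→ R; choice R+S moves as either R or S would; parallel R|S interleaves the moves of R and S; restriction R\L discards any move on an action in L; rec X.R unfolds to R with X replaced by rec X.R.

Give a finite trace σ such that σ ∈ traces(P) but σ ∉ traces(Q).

bb

Reachable graph of P (3 states):
  m0 = rec X. b.b.0\{b} + a.X has moves ··a··> m0, ··b··> m1
  m1 = b.0\{b} has moves ··b··> m2
  m2 = 0\{b} has moves (no moves)
Reachable graph of Q (2 states):
  n0 = rec X. b.0\{b} + a.X has moves ··a··> n0, ··b··> n1
  n1 = 0\{b} has moves (no moves)
Trace ⟨bb⟩ through P, begin at {m0}:
  after b @ step 1: {m1}
  after b @ step 2: {m2}
  P completes σ.
Trace ⟨bb⟩ through Q, begin at {n0}:
  after b @ step 1: {n1}
  after b @ step 2: ∅  — Q cannot continue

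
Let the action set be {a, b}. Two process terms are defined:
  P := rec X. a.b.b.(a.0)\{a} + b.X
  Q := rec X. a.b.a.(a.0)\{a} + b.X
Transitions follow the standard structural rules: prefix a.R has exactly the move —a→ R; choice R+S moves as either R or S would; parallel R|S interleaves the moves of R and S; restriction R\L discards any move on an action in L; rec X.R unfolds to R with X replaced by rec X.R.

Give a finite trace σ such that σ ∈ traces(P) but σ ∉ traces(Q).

abb

Reachable graph of P (4 states):
  m0 = rec X. a.b.b.(a.0)\{a} + b.X :: --a--▸ m1, --b--▸ m0
  m1 = b.b.(a.0)\{a} :: --b--▸ m2
  m2 = b.(a.0)\{a} :: --b--▸ m3
  m3 = (a.0)\{a} :: stopped
Reachable graph of Q (4 states):
  n0 = rec X. a.b.a.(a.0)\{a} + b.X :: --a--▸ n1, --b--▸ n0
  n1 = b.a.(a.0)\{a} :: --b--▸ n2
  n2 = a.(a.0)\{a} :: --a--▸ n3
  n3 = (a.0)\{a} :: stopped
Trace ⟨abb⟩ through P, begin at {m0}:
  after a @ step 1: {m1}
  after b @ step 2: {m2}
  after b @ step 3: {m3}
  ✓ P
Trace ⟨abb⟩ through Q, begin at {n0}:
  after a @ step 1: {n1}
  after b @ step 2: {n2}
  after b @ step 3: no successor for Q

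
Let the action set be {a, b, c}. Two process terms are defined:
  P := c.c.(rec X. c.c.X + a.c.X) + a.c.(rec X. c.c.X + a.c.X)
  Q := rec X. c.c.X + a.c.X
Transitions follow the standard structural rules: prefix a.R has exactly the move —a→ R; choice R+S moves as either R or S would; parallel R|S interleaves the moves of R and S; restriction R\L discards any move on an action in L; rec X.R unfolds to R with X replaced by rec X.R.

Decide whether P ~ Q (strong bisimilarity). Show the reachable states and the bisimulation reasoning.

P's transition system — 3 states:
  m0 = c.c.(rec X. c.c.X + a.c.X) + a.c.(rec X. c.c.X + a.c.X) has moves =a=> m1, =c=> m1
  m1 = c.(rec X. c.c.X + a.c.X) has moves =c=> m2
  m2 = rec X. c.c.X + a.c.X has moves =a=> m1, =c=> m1
Q's transition system — 2 states:
  n0 = rec X. c.c.X + a.c.X has moves =a=> n1, =c=> n1
  n1 = c.(rec X. c.c.X + a.c.X) has moves =c=> n0
Partition-refinement fixed point:
  B0 = {m0, m2, n0}
  B1 = {m1, n1}
m0 ∈ B0, n0 ∈ B0 → same block

YES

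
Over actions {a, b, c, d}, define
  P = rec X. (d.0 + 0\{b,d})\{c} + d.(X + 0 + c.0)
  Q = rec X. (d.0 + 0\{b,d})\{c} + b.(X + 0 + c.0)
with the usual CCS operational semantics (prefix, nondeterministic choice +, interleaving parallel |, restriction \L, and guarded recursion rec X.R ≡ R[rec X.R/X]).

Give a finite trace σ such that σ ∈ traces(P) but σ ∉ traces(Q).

Reachable graph of P (4 states):
  u0 = rec X. (d.0 + 0\{b,d})\{c} + d.(X + 0 + c.0) | —d→ u1, —d→ u2
  u1 = (rec X. (d.0 + 0\{b,d})\{c} + d.(X + 0 + c.0)) + 0 + c.0 | —c→ u3, —d→ u1, —d→ u2
  u2 = 0\{c} | stopped
  u3 = 0 | stopped
Reachable graph of Q (4 states):
  v0 = rec X. (d.0 + 0\{b,d})\{c} + b.(X + 0 + c.0) | —b→ v1, —d→ v2
  v1 = (rec X. (d.0 + 0\{b,d})\{c} + b.(X + 0 + c.0)) + 0 + c.0 | —b→ v1, —c→ v3, —d→ v2
  v2 = 0\{c} | stopped
  v3 = 0 | stopped
Run σ = ⟨dc⟩ on P: start {u0}
  after d @ step 1: {u1, u2}
  after c @ step 2: {u3}
  P completes σ.
Run σ = ⟨dc⟩ on Q: start {v0}
  after d @ step 1: {v2}
  after c @ step 2: no successor for Q

dc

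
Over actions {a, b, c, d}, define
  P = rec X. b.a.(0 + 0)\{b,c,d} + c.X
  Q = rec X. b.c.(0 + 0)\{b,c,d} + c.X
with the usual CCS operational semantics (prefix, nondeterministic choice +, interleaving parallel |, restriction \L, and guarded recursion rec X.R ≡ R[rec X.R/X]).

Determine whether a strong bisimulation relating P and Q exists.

P's transition system — 3 states:
  m0 = rec X. b.a.(0 + 0)\{b,c,d} + c.X | -b-> m1, -c-> m0
  m1 = a.(0 + 0)\{b,c,d} | -a-> m2
  m2 = (0 + 0)\{b,c,d} | deadlocked
Q's transition system — 3 states:
  n0 = rec X. b.c.(0 + 0)\{b,c,d} + c.X | -b-> n1, -c-> n0
  n1 = c.(0 + 0)\{b,c,d} | -c-> n2
  n2 = (0 + 0)\{b,c,d} | deadlocked
Coarsest stable partition (strong bisimilarity classes):
  B0 = {m0}
  B1 = {m1}
  B2 = {m2, n2}
  B3 = {n0}
  B4 = {n1}
m0 ∈ B0, n0 ∈ B3 → different blocks

NO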